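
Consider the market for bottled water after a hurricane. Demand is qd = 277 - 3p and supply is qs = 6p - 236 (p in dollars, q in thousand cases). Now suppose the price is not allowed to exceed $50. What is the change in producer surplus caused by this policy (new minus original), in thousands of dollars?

-595

In a free market, 277 - 3p = 6p - 236 gives the equilibrium p* = 57, q* = 106.
The ceiling of 50 is below the equilibrium price 57, so it binds.
At p = 50: qd = 277 - 3·50 = 127 and qs = 6·50 - 236 = 64.
Producer surplus without the control is ½ · (57 - 118/3) · 106 = 2809/3.
With the ceiling, producers sell 64 units at 50, so PS = ½ · (50 - 118/3) · 64 = 1024/3.
Change in producer surplus = 1024/3 - 2809/3 = -595.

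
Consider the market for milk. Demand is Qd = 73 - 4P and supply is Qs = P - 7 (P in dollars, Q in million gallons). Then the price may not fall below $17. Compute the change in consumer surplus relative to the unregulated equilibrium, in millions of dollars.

Without the control the market clears where 73 - 4P = P - 7, i.e. P* = 16 and Q* = 9.
Because the floor (17) lies above the market-clearing price, it is binding.
At P = 17: Qd = 73 - 4·17 = 5 and Qs = 17 - 7 = 10.
Consumer surplus without the control is ½ · (18.25 - 16) · 9 = 10.125.
With the floor, consumers buy 5 units at 17, so CS = ½ · (18.25 - 17) · 5 = 3.125.
Change in consumer surplus = 3.125 - 10.125 = -7.

-7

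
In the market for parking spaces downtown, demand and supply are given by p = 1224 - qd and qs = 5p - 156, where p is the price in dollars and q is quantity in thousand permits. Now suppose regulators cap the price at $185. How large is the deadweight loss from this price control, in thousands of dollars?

30375

Rearranging demand gives qd = 1224 - p. Setting quantity demanded equal to quantity supplied, 1224 - p = 5p - 156, gives p* = 230 and q* = 994.
The ceiling of 185 is below the equilibrium price 230, so it binds.
At p = 185: qd = 1224 - 185 = 1039 and qs = 5·185 - 156 = 769.
Quantity traded falls to 769. At q = 769 the demand price is 1224 - 769 = 455 and the supply price is (156 + 769)/5 = 185.
Deadweight loss = ½ · (455 - 185) · (994 - 769) = ½ · 270 · 225 = 30375.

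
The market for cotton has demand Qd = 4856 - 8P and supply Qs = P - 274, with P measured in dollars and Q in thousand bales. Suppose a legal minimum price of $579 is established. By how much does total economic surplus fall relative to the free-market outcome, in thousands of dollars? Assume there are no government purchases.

In a free market, 4856 - 8P = P - 274 gives the equilibrium P* = 570, Q* = 296.
Because the floor (579) lies above the market-clearing price, it is binding.
At P = 579: Qd = 4856 - 8·579 = 224 and Qs = 579 - 274 = 305.
Quantity traded falls to 224. At Q = 224 the demand price is (4856 - 224)/8 = 579 and the supply price is 274 + 224 = 498.
Deadweight loss = ½ · (579 - 498) · (296 - 224) = ½ · 81 · 72 = 2916.

2916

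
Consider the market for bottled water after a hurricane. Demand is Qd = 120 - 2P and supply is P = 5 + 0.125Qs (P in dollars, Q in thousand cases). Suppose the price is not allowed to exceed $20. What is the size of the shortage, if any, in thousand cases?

Rearranging supply gives Qs = 8P - 40. In a free market, 120 - 2P = 8P - 40 gives the equilibrium P* = 16, Q* = 88.
Since 20 is above P* = 16, the ceiling does not bind and the free-market outcome prevails.
Since the control does not bind, there is no shortage.

0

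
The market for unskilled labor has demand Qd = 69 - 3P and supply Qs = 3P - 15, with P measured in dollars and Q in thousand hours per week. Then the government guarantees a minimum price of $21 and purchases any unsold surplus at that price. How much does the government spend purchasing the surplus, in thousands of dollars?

882

Without the control the market clears where 69 - 3P = 3P - 15, i.e. P* = 14 and Q* = 27.
The floor of 21 is above the equilibrium price 14, so it binds.
At P = 21: Qd = 69 - 3·21 = 6 and Qs = 3·21 - 15 = 48.
Surplus = Qs - Qd = 42.
Government expenditure = surplus × support price = 42 × 21 = 882.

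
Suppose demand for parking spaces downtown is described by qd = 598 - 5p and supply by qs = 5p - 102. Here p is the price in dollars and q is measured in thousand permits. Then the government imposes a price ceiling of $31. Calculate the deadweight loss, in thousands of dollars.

7605

Equilibrium: 598 - 5p = 5p - 102, so 700 = 10p and p* = 70, q* = 248.
Because the ceiling (31) lies below the market-clearing price, it is binding.
At p = 31: qd = 598 - 5·31 = 443 and qs = 5·31 - 102 = 53.
Quantity traded falls to 53. At q = 53 the demand price is (598 - 53)/5 = 109 and the supply price is (102 + 53)/5 = 31.
Deadweight loss = ½ · (109 - 31) · (248 - 53) = ½ · 78 · 195 = 7605.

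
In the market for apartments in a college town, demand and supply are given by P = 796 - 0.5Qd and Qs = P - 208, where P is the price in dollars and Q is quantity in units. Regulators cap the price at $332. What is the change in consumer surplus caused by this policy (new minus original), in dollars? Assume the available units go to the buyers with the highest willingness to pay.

Rearranging demand gives Qd = 1592 - 2P. Setting quantity demanded equal to quantity supplied, 1592 - 2P = P - 208, gives P* = 600 and Q* = 392.
Because the ceiling (332) lies below the market-clearing price, it is binding.
At P = 332: Qd = 1592 - 2·332 = 928 and Qs = 332 - 208 = 124.
Consumer surplus without the control is ½ · (796 - 600) · 392 = 38416.
With the ceiling, 124 units are sold at 332 (assume they go to the highest-value buyers). The demand price at Q = 124 is 734, so CS = ½ · [(796 - 332) + (734 - 332)] · 124 = 53692.
Change in consumer surplus = 53692 - 38416 = 15276.

15276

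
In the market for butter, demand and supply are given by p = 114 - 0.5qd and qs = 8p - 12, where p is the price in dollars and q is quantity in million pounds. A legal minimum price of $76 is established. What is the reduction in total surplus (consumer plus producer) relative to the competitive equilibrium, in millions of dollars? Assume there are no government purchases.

3380

Rearranging demand gives qd = 228 - 2p. Without the control the market clears where 228 - 2p = 8p - 12, i.e. p* = 24 and q* = 180.
The floor of 76 is above the equilibrium price 24, so it binds.
At p = 76: qd = 228 - 2·76 = 76 and qs = 8·76 - 12 = 596.
Quantity traded falls to 76. At q = 76 the demand price is (228 - 76)/2 = 76 and the supply price is (12 + 76)/8 = 11.
Deadweight loss = ½ · (76 - 11) · (180 - 76) = ½ · 65 · 104 = 3380.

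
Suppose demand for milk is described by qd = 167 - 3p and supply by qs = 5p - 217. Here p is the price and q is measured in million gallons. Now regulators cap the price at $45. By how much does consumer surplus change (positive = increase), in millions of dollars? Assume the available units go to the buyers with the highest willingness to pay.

-13.5

Without the control the market clears where 167 - 3p = 5p - 217, i.e. p* = 48 and q* = 23.
The ceiling of 45 is below the equilibrium price 48, so it binds.
At p = 45: qd = 167 - 3·45 = 32 and qs = 5·45 - 217 = 8.
Consumer surplus without the control is ½ · (167/3 - 48) · 23 = 529/6.
With the ceiling, 8 units are sold at 45 (assume they go to the highest-value buyers). The demand price at q = 8 is 53, so CS = ½ · [(167/3 - 45) + (53 - 45)] · 8 = 224/3.
Change in consumer surplus = 224/3 - 529/6 = -13.5.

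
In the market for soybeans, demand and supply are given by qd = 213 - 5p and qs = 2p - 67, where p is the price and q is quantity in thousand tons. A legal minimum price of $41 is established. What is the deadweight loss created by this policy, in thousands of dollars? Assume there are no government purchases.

8.75

Equilibrium: 213 - 5p = 2p - 67, so 280 = 7p and p* = 40, q* = 13.
Since 41 > 40, the floor is binding.
At p = 41: qd = 213 - 5·41 = 8 and qs = 2·41 - 67 = 15.
Quantity traded falls to 8. At q = 8 the demand price is (213 - 8)/5 = 41 and the supply price is (67 + 8)/2 = 37.5.
Deadweight loss = ½ · (41 - 37.5) · (13 - 8) = ½ · 3.5 · 5 = 8.75.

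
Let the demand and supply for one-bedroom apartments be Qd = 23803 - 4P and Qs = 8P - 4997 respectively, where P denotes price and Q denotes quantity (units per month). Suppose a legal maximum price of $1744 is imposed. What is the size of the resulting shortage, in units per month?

7872

Equilibrium: 23803 - 4P = 8P - 4997, so 28800 = 12P and P* = 2400, Q* = 14203.
The ceiling of 1744 is below the equilibrium price 2400, so it binds.
At P = 1744: Qd = 23803 - 4·1744 = 16827 and Qs = 8·1744 - 4997 = 8955.
Shortage = Qd - Qs = 16827 - 8955 = 7872.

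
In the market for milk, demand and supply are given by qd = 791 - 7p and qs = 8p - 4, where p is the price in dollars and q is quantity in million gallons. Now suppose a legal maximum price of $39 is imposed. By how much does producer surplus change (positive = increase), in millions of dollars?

Setting quantity demanded equal to quantity supplied, 791 - 7p = 8p - 4, gives p* = 53 and q* = 420.
Since 39 < 53, the ceiling is binding.
At p = 39: qd = 791 - 7·39 = 518 and qs = 8·39 - 4 = 308.
Producer surplus without the control is ½ · (53 - 0.5) · 420 = 11025.
With the ceiling, producers sell 308 units at 39, so PS = ½ · (39 - 0.5) · 308 = 5929.
Change in producer surplus = 5929 - 11025 = -5096.

-5096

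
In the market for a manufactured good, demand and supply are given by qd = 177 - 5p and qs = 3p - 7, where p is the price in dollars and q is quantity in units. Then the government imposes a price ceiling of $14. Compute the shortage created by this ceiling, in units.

Setting quantity demanded equal to quantity supplied, 177 - 5p = 3p - 7, gives p* = 23 and q* = 62.
The ceiling of 14 is below the equilibrium price 23, so it binds.
At p = 14: qd = 177 - 5·14 = 107 and qs = 3·14 - 7 = 35.
Shortage = qd - qs = 107 - 35 = 72.

72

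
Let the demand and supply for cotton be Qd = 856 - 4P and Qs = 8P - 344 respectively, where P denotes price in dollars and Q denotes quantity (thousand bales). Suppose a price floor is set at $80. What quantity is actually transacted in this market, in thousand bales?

456

Setting quantity demanded equal to quantity supplied, 856 - 4P = 8P - 344, gives P* = 100 and Q* = 456.
Since 80 is below P* = 100, the floor does not bind and the free-market outcome prevails.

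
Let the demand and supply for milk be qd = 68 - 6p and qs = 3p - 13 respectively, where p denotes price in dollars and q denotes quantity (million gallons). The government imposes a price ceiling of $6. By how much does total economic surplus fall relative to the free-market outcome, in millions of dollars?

Setting quantity demanded equal to quantity supplied, 68 - 6p = 3p - 13, gives p* = 9 and q* = 14.
The ceiling of 6 is below the equilibrium price 9, so it binds.
At p = 6: qd = 68 - 6·6 = 32 and qs = 3·6 - 13 = 5.
Quantity traded falls to 5. At q = 5 the demand price is (68 - 5)/6 = 10.5 and the supply price is (13 + 5)/3 = 6.
Deadweight loss = ½ · (10.5 - 6) · (14 - 5) = ½ · 4.5 · 9 = 20.25.

20.25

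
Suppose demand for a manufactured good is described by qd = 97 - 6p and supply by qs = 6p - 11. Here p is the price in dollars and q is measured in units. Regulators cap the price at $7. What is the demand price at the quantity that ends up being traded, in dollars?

In a free market, 97 - 6p = 6p - 11 gives the equilibrium p* = 9, q* = 43.
The ceiling of 7 is below the equilibrium price 9, so it binds.
At p = 7: qd = 97 - 6·7 = 55 and qs = 6·7 - 11 = 31.
Only 31 units reach the market. On the demand curve, the marginal buyer's willingness to pay at q = 31 is (97 - 31)/6 = 11.

11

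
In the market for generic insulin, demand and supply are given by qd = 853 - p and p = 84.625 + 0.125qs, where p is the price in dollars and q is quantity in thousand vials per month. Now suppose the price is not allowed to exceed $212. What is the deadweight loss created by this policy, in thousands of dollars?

0

Rearranging supply gives qs = 8p - 677. Setting quantity demanded equal to quantity supplied, 853 - p = 8p - 677, gives p* = 170 and q* = 683.
Since 212 is above p* = 170, the ceiling does not bind and the free-market outcome prevails.
Since the control does not bind, no trades are prevented and deadweight loss is zero.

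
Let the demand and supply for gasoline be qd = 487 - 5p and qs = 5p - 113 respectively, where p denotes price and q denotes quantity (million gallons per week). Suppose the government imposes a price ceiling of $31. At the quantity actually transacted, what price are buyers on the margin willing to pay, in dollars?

Equilibrium: 487 - 5p = 5p - 113, so 600 = 10p and p* = 60, q* = 187.
Because the ceiling (31) lies below the market-clearing price, it is binding.
At p = 31: qd = 487 - 5·31 = 332 and qs = 5·31 - 113 = 42.
Only 42 units reach the market. On the demand curve, the marginal buyer's willingness to pay at q = 42 is (487 - 42)/5 = 89.

89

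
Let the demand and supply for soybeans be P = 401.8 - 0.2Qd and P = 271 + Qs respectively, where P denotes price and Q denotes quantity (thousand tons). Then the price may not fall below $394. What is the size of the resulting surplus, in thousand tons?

84

Rearranging demand gives Qd = 2009 - 5P; rearranging supply gives Qs = P - 271. In a free market, 2009 - 5P = P - 271 gives the equilibrium P* = 380, Q* = 109.
Since 394 > 380, the floor is binding.
At P = 394: Qd = 2009 - 5·394 = 39 and Qs = 394 - 271 = 123.
Surplus = Qs - Qd = 123 - 39 = 84.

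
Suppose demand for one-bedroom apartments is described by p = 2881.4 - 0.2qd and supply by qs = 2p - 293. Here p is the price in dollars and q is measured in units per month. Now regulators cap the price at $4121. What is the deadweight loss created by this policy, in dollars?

Rearranging demand gives qd = 14407 - 5p. Equilibrium: 14407 - 5p = 2p - 293, so 14700 = 7p and p* = 2100, q* = 3907.
Since 4121 is above p* = 2100, the ceiling does not bind and the free-market outcome prevails.
Since the control does not bind, no trades are prevented and deadweight loss is zero.

0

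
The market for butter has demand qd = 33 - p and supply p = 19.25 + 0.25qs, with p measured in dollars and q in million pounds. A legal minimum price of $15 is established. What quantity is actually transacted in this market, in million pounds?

Rearranging supply gives qs = 4p - 77. Without the control the market clears where 33 - p = 4p - 77, i.e. p* = 22 and q* = 11.
The floor of 15 is below the equilibrium price 22, so it is not binding; the market clears at p* = 22, q* = 11.

11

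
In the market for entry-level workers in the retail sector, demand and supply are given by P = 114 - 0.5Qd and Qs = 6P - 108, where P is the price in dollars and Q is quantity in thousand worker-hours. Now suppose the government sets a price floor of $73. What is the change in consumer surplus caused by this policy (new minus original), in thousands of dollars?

-3503

Rearranging demand gives Qd = 228 - 2P. Setting quantity demanded equal to quantity supplied, 228 - 2P = 6P - 108, gives P* = 42 and Q* = 144.
The floor of 73 is above the equilibrium price 42, so it binds.
At P = 73: Qd = 228 - 2·73 = 82 and Qs = 6·73 - 108 = 330.
Consumer surplus without the control is ½ · (114 - 42) · 144 = 5184.
With the floor, consumers buy 82 units at 73, so CS = ½ · (114 - 73) · 82 = 1681.
Change in consumer surplus = 1681 - 5184 = -3503.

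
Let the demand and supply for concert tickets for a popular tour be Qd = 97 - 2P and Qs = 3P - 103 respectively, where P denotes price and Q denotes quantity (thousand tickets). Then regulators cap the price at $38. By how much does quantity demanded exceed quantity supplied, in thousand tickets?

10

Equilibrium: 97 - 2P = 3P - 103, so 200 = 5P and P* = 40, Q* = 17.
Because the ceiling (38) lies below the market-clearing price, it is binding.
At P = 38: Qd = 97 - 2·38 = 21 and Qs = 3·38 - 103 = 11.
Shortage = Qd - Qs = 21 - 11 = 10.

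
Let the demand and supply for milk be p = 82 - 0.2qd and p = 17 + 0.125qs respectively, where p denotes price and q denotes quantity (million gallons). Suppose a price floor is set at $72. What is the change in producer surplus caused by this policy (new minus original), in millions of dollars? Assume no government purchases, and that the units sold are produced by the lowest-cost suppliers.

Rearranging demand gives qd = 410 - 5p; rearranging supply gives qs = 8p - 136. Without the control the market clears where 410 - 5p = 8p - 136, i.e. p* = 42 and q* = 200.
Because the floor (72) lies above the market-clearing price, it is binding.
At p = 72: qd = 410 - 5·72 = 50 and qs = 8·72 - 136 = 440.
Producer surplus without the control is ½ · (42 - 17) · 200 = 2500.
With the floor, 50 units are sold at 72. The supply price at q = 50 is 23.25, so PS = ½ · [(72 - 17) + (72 - 23.25)] · 50 = 2593.75.
Change in producer surplus = 2593.75 - 2500 = 93.75.

93.75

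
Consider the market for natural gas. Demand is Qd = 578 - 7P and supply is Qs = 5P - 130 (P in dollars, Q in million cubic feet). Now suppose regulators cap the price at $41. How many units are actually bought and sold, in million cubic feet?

75

Setting quantity demanded equal to quantity supplied, 578 - 7P = 5P - 130, gives P* = 59 and Q* = 165.
Because the ceiling (41) lies below the market-clearing price, it is binding.
At P = 41: Qd = 578 - 7·41 = 291 and Qs = 5·41 - 130 = 75.
The quantity actually transacted is the short side, supply: 75.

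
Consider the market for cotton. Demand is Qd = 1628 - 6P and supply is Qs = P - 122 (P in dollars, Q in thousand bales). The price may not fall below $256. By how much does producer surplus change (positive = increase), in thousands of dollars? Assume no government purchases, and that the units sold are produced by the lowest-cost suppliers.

Setting quantity demanded equal to quantity supplied, 1628 - 6P = P - 122, gives P* = 250 and Q* = 128.
Since 256 > 250, the floor is binding.
At P = 256: Qd = 1628 - 6·256 = 92 and Qs = 256 - 122 = 134.
Producer surplus without the control is ½ · (250 - 122) · 128 = 8192.
With the floor, 92 units are sold at 256. The supply price at Q = 92 is 214, so PS = ½ · [(256 - 122) + (256 - 214)] · 92 = 8096.
Change in producer surplus = 8096 - 8192 = -96.

-96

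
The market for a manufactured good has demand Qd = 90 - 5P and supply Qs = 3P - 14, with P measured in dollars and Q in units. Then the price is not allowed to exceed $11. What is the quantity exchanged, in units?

In a free market, 90 - 5P = 3P - 14 gives the equilibrium P* = 13, Q* = 25.
Because the ceiling (11) lies below the market-clearing price, it is binding.
At P = 11: Qd = 90 - 5·11 = 35 and Qs = 3·11 - 14 = 19.
The quantity actually transacted is the short side, supply: 19.

19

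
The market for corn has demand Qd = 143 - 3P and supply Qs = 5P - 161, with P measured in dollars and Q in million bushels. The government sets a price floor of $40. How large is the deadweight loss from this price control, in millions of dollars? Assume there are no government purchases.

Equilibrium: 143 - 3P = 5P - 161, so 304 = 8P and P* = 38, Q* = 29.
The floor of 40 is above the equilibrium price 38, so it binds.
At P = 40: Qd = 143 - 3·40 = 23 and Qs = 5·40 - 161 = 39.
Quantity traded falls to 23. At Q = 23 the demand price is (143 - 23)/3 = 40 and the supply price is (161 + 23)/5 = 36.8.
Deadweight loss = ½ · (40 - 36.8) · (29 - 23) = ½ · 3.2 · 6 = 9.6.

9.6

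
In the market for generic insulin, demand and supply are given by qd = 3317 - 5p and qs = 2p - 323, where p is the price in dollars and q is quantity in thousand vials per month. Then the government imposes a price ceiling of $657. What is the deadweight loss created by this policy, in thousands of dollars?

Equilibrium: 3317 - 5p = 2p - 323, so 3640 = 7p and p* = 520, q* = 717.
The ceiling of 657 is above the equilibrium price 520, so it is not binding; the market clears at p* = 520, q* = 717.
Since the control does not bind, no trades are prevented and deadweight loss is zero.

0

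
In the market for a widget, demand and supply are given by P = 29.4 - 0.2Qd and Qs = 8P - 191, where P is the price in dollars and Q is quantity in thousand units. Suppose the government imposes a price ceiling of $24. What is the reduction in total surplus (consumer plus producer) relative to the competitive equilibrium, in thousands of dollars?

41.6

Rearranging demand gives Qd = 147 - 5P. Without the control the market clears where 147 - 5P = 8P - 191, i.e. P* = 26 and Q* = 17.
Since 24 < 26, the ceiling is binding.
At P = 24: Qd = 147 - 5·24 = 27 and Qs = 8·24 - 191 = 1.
Quantity traded falls to 1. At Q = 1 the demand price is (147 - 1)/5 = 29.2 and the supply price is (191 + 1)/8 = 24.
Deadweight loss = ½ · (29.2 - 24) · (17 - 1) = ½ · 5.2 · 16 = 41.6.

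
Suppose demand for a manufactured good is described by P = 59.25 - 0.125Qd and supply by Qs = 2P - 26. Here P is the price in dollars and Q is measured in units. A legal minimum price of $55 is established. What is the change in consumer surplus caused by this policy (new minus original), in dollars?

-270

Rearranging demand gives Qd = 474 - 8P. Without the control the market clears where 474 - 8P = 2P - 26, i.e. P* = 50 and Q* = 74.
Because the floor (55) lies above the market-clearing price, it is binding.
At P = 55: Qd = 474 - 8·55 = 34 and Qs = 2·55 - 26 = 84.
Consumer surplus without the control is ½ · (59.25 - 50) · 74 = 342.25.
With the floor, consumers buy 34 units at 55, so CS = ½ · (59.25 - 55) · 34 = 72.25.
Change in consumer surplus = 72.25 - 342.25 = -270.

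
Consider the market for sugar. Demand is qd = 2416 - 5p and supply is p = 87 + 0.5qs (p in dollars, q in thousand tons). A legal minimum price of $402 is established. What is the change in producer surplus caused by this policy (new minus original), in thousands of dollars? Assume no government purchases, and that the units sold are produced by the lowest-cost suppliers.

6592

Rearranging supply gives qs = 2p - 174. In a free market, 2416 - 5p = 2p - 174 gives the equilibrium p* = 370, q* = 566.
The floor of 402 is above the equilibrium price 370, so it binds.
At p = 402: qd = 2416 - 5·402 = 406 and qs = 2·402 - 174 = 630.
Producer surplus without the control is ½ · (370 - 87) · 566 = 80089.
With the floor, 406 units are sold at 402. The supply price at q = 406 is 290, so PS = ½ · [(402 - 87) + (402 - 290)] · 406 = 86681.
Change in producer surplus = 86681 - 80089 = 6592.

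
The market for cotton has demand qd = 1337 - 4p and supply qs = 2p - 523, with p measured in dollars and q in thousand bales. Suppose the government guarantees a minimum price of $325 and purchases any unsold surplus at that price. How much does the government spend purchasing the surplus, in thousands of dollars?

29250

Equilibrium: 1337 - 4p = 2p - 523, so 1860 = 6p and p* = 310, q* = 97.
Because the floor (325) lies above the market-clearing price, it is binding.
At p = 325: qd = 1337 - 4·325 = 37 and qs = 2·325 - 523 = 127.
Surplus = qs - qd = 90.
Government expenditure = surplus × support price = 90 × 325 = 29250.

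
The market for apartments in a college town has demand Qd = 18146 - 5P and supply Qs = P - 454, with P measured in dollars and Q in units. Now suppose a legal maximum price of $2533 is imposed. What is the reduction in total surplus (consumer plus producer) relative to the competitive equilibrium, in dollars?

Setting quantity demanded equal to quantity supplied, 18146 - 5P = P - 454, gives P* = 3100 and Q* = 2646.
Because the ceiling (2533) lies below the market-clearing price, it is binding.
At P = 2533: Qd = 18146 - 5·2533 = 5481 and Qs = 2533 - 454 = 2079.
Quantity traded falls to 2079. At Q = 2079 the demand price is (18146 - 2079)/5 = 3213.4 and the supply price is 454 + 2079 = 2533.
Deadweight loss = ½ · (3213.4 - 2533) · (2646 - 2079) = ½ · 680.4 · 567 = 192893.4.

192893.4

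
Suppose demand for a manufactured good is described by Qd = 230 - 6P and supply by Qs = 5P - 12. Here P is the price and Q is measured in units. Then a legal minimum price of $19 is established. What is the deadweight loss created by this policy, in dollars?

In a free market, 230 - 6P = 5P - 12 gives the equilibrium P* = 22, Q* = 98.
Since 19 is below P* = 22, the floor does not bind and the free-market outcome prevails.
Since the control does not bind, no trades are prevented and deadweight loss is zero.

0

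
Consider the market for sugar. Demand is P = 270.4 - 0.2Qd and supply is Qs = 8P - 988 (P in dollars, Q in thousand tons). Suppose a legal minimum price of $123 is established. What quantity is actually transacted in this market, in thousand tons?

452

Rearranging demand gives Qd = 1352 - 5P. Equilibrium: 1352 - 5P = 8P - 988, so 2340 = 13P and P* = 180, Q* = 452.
The floor of 123 is below the equilibrium price 180, so it is not binding; the market clears at P* = 180, Q* = 452.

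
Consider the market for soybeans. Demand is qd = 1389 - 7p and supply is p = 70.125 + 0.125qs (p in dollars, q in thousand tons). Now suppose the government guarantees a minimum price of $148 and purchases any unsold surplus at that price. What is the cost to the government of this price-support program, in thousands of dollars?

39960

Rearranging supply gives qs = 8p - 561. Without the control the market clears where 1389 - 7p = 8p - 561, i.e. p* = 130 and q* = 479.
The floor of 148 is above the equilibrium price 130, so it binds.
At p = 148: qd = 1389 - 7·148 = 353 and qs = 8·148 - 561 = 623.
Surplus = qs - qd = 270.
Government expenditure = surplus × support price = 270 × 148 = 39960.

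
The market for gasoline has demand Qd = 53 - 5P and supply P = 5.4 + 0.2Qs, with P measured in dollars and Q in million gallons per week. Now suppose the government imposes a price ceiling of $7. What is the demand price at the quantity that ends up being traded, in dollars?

Rearranging supply gives Qs = 5P - 27. In a free market, 53 - 5P = 5P - 27 gives the equilibrium P* = 8, Q* = 13.
Since 7 < 8, the ceiling is binding.
At P = 7: Qd = 53 - 5·7 = 18 and Qs = 5·7 - 27 = 8.
Only 8 units reach the market. On the demand curve, the marginal buyer's willingness to pay at Q = 8 is (53 - 8)/5 = 9.

9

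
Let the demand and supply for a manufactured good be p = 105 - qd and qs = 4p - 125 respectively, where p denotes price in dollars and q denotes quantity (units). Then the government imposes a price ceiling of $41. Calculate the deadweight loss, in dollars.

Rearranging demand gives qd = 105 - p. Without the control the market clears where 105 - p = 4p - 125, i.e. p* = 46 and q* = 59.
Because the ceiling (41) lies below the market-clearing price, it is binding.
At p = 41: qd = 105 - 41 = 64 and qs = 4·41 - 125 = 39.
Quantity traded falls to 39. At q = 39 the demand price is 105 - 39 = 66 and the supply price is (125 + 39)/4 = 41.
Deadweight loss = ½ · (66 - 41) · (59 - 39) = ½ · 25 · 20 = 250.

250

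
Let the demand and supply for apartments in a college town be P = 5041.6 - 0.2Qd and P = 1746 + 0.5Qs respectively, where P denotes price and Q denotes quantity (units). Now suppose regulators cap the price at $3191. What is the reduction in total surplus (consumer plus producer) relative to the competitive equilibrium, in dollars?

1156793.4

Rearranging demand gives Qd = 25208 - 5P; rearranging supply gives Qs = 2P - 3492. Without the control the market clears where 25208 - 5P = 2P - 3492, i.e. P* = 4100 and Q* = 4708.
Since 3191 < 4100, the ceiling is binding.
At P = 3191: Qd = 25208 - 5·3191 = 9253 and Qs = 2·3191 - 3492 = 2890.
Quantity traded falls to 2890. At Q = 2890 the demand price is (25208 - 2890)/5 = 4463.6 and the supply price is (3492 + 2890)/2 = 3191.
Deadweight loss = ½ · (4463.6 - 3191) · (4708 - 2890) = ½ · 1272.6 · 1818 = 1156793.4.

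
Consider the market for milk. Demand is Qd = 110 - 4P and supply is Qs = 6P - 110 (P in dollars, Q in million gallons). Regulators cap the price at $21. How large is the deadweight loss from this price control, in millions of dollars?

7.5

In a free market, 110 - 4P = 6P - 110 gives the equilibrium P* = 22, Q* = 22.
Since 21 < 22, the ceiling is binding.
At P = 21: Qd = 110 - 4·21 = 26 and Qs = 6·21 - 110 = 16.
Quantity traded falls to 16. At Q = 16 the demand price is (110 - 16)/4 = 23.5 and the supply price is (110 + 16)/6 = 21.
Deadweight loss = ½ · (23.5 - 21) · (22 - 16) = ½ · 2.5 · 6 = 7.5.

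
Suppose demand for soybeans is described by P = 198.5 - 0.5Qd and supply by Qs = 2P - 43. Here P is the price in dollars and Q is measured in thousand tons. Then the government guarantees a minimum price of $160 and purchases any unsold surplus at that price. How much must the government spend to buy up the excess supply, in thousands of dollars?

Rearranging demand gives Qd = 397 - 2P. In a free market, 397 - 2P = 2P - 43 gives the equilibrium P* = 110, Q* = 177.
The floor of 160 is above the equilibrium price 110, so it binds.
At P = 160: Qd = 397 - 2·160 = 77 and Qs = 2·160 - 43 = 277.
Surplus = Qs - Qd = 200.
Government expenditure = surplus × support price = 200 × 160 = 32000.

32000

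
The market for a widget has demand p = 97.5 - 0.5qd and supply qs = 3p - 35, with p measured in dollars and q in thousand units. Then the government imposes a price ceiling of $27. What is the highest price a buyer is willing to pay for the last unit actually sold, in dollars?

74.5

Rearranging demand gives qd = 195 - 2p. Equilibrium: 195 - 2p = 3p - 35, so 230 = 5p and p* = 46, q* = 103.
The ceiling of 27 is below the equilibrium price 46, so it binds.
At p = 27: qd = 195 - 2·27 = 141 and qs = 3·27 - 35 = 46.
Only 46 units reach the market. On the demand curve, the marginal buyer's willingness to pay at q = 46 is (195 - 46)/2 = 74.5.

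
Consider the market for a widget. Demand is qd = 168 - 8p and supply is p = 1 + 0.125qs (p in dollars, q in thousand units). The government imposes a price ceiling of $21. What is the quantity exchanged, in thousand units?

80

Rearranging supply gives qs = 8p - 8. In a free market, 168 - 8p = 8p - 8 gives the equilibrium p* = 11, q* = 80.
Since 21 is above p* = 11, the ceiling does not bind and the free-market outcome prevails.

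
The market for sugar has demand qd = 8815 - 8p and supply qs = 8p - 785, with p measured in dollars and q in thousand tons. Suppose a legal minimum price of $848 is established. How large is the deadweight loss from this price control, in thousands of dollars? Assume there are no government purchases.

In a free market, 8815 - 8p = 8p - 785 gives the equilibrium p* = 600, q* = 4015.
Because the floor (848) lies above the market-clearing price, it is binding.
At p = 848: qd = 8815 - 8·848 = 2031 and qs = 8·848 - 785 = 5999.
Quantity traded falls to 2031. At q = 2031 the demand price is (8815 - 2031)/8 = 848 and the supply price is (785 + 2031)/8 = 352.
Deadweight loss = ½ · (848 - 352) · (4015 - 2031) = ½ · 496 · 1984 = 492032.

492032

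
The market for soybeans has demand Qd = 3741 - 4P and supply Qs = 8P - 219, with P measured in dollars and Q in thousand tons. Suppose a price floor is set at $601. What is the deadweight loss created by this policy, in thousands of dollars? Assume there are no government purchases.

Setting quantity demanded equal to quantity supplied, 3741 - 4P = 8P - 219, gives P* = 330 and Q* = 2421.
The floor of 601 is above the equilibrium price 330, so it binds.
At P = 601: Qd = 3741 - 4·601 = 1337 and Qs = 8·601 - 219 = 4589.
Quantity traded falls to 1337. At Q = 1337 the demand price is (3741 - 1337)/4 = 601 and the supply price is (219 + 1337)/8 = 194.5.
Deadweight loss = ½ · (601 - 194.5) · (2421 - 1337) = ½ · 406.5 · 1084 = 220323.

220323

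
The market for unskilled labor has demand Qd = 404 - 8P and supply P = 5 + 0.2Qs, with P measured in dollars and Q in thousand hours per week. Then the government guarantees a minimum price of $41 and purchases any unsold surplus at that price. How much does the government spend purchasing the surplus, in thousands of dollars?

Rearranging supply gives Qs = 5P - 25. Setting quantity demanded equal to quantity supplied, 404 - 8P = 5P - 25, gives P* = 33 and Q* = 140.
Since 41 > 33, the floor is binding.
At P = 41: Qd = 404 - 8·41 = 76 and Qs = 5·41 - 25 = 180.
Surplus = Qs - Qd = 104.
Government expenditure = surplus × support price = 104 × 41 = 4264.

4264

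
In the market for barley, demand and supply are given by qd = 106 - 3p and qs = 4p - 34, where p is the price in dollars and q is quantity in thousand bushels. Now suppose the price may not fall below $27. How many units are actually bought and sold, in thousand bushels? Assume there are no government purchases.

25

Without the control the market clears where 106 - 3p = 4p - 34, i.e. p* = 20 and q* = 46.
Since 27 > 20, the floor is binding.
At p = 27: qd = 106 - 3·27 = 25 and qs = 4·27 - 34 = 74.
The quantity actually transacted is the short side, demand: 25.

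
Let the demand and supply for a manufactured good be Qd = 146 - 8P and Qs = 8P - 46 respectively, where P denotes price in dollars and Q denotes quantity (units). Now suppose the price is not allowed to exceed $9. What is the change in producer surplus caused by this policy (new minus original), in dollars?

-114

In a free market, 146 - 8P = 8P - 46 gives the equilibrium P* = 12, Q* = 50.
Since 9 < 12, the ceiling is binding.
At P = 9: Qd = 146 - 8·9 = 74 and Qs = 8·9 - 46 = 26.
Producer surplus without the control is ½ · (12 - 5.75) · 50 = 156.25.
With the ceiling, producers sell 26 units at 9, so PS = ½ · (9 - 5.75) · 26 = 42.25.
Change in producer surplus = 42.25 - 156.25 = -114.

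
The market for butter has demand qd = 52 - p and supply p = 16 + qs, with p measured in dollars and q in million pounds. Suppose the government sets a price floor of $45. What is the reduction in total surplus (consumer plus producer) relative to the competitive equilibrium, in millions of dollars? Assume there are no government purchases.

Rearranging supply gives qs = p - 16. Equilibrium: 52 - p = p - 16, so 68 = 2p and p* = 34, q* = 18.
Since 45 > 34, the floor is binding.
At p = 45: qd = 52 - 45 = 7 and qs = 45 - 16 = 29.
Quantity traded falls to 7. At q = 7 the demand price is 52 - 7 = 45 and the supply price is 16 + 7 = 23.
Deadweight loss = ½ · (45 - 23) · (18 - 7) = ½ · 22 · 11 = 121.

121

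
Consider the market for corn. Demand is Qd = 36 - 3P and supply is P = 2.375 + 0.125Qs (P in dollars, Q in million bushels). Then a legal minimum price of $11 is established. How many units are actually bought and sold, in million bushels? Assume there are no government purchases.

Rearranging supply gives Qs = 8P - 19. Setting quantity demanded equal to quantity supplied, 36 - 3P = 8P - 19, gives P* = 5 and Q* = 21.
Because the floor (11) lies above the market-clearing price, it is binding.
At P = 11: Qd = 36 - 3·11 = 3 and Qs = 8·11 - 19 = 69.
The quantity actually transacted is the short side, demand: 3.

3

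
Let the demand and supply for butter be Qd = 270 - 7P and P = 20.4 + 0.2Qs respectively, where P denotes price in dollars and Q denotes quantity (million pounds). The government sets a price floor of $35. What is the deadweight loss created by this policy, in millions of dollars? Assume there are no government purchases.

Rearranging supply gives Qs = 5P - 102. Setting quantity demanded equal to quantity supplied, 270 - 7P = 5P - 102, gives P* = 31 and Q* = 53.
The floor of 35 is above the equilibrium price 31, so it binds.
At P = 35: Qd = 270 - 7·35 = 25 and Qs = 5·35 - 102 = 73.
Quantity traded falls to 25. At Q = 25 the demand price is (270 - 25)/7 = 35 and the supply price is (102 + 25)/5 = 25.4.
Deadweight loss = ½ · (35 - 25.4) · (53 - 25) = ½ · 9.6 · 28 = 134.4.

134.4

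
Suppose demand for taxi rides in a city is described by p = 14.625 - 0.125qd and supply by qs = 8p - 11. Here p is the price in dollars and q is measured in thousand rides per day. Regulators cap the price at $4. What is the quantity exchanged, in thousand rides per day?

Rearranging demand gives qd = 117 - 8p. Equilibrium: 117 - 8p = 8p - 11, so 128 = 16p and p* = 8, q* = 53.
Since 4 < 8, the ceiling is binding.
At p = 4: qd = 117 - 8·4 = 85 and qs = 8·4 - 11 = 21.
The quantity actually transacted is the short side, supply: 21.

21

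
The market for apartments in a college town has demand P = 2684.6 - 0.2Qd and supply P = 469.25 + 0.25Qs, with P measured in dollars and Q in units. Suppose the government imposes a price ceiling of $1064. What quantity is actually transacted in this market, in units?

Rearranging demand gives Qd = 13423 - 5P; rearranging supply gives Qs = 4P - 1877. Equilibrium: 13423 - 5P = 4P - 1877, so 15300 = 9P and P* = 1700, Q* = 4923.
Since 1064 < 1700, the ceiling is binding.
At P = 1064: Qd = 13423 - 5·1064 = 8103 and Qs = 4·1064 - 1877 = 2379.
The quantity actually transacted is the short side, supply: 2379.

2379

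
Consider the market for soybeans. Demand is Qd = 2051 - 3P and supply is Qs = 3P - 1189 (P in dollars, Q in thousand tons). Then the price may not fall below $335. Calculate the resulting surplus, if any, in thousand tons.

0

Setting quantity demanded equal to quantity supplied, 2051 - 3P = 3P - 1189, gives P* = 540 and Q* = 431.
Since 335 is below P* = 540, the floor does not bind and the free-market outcome prevails.
Since the control does not bind, there is no surplus.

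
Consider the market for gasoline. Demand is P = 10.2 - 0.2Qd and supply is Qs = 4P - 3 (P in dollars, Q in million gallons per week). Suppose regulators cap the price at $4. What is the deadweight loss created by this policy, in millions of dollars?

14.4

Rearranging demand gives Qd = 51 - 5P. Without the control the market clears where 51 - 5P = 4P - 3, i.e. P* = 6 and Q* = 21.
The ceiling of 4 is below the equilibrium price 6, so it binds.
At P = 4: Qd = 51 - 5·4 = 31 and Qs = 4·4 - 3 = 13.
Quantity traded falls to 13. At Q = 13 the demand price is (51 - 13)/5 = 7.6 and the supply price is (3 + 13)/4 = 4.
Deadweight loss = ½ · (7.6 - 4) · (21 - 13) = ½ · 3.6 · 8 = 14.4.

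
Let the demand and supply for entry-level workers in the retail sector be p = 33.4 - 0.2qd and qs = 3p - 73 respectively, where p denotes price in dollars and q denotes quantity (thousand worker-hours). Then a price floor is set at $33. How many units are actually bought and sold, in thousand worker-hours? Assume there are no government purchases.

2

Rearranging demand gives qd = 167 - 5p. Equilibrium: 167 - 5p = 3p - 73, so 240 = 8p and p* = 30, q* = 17.
Because the floor (33) lies above the market-clearing price, it is binding.
At p = 33: qd = 167 - 5·33 = 2 and qs = 3·33 - 73 = 26.
The quantity actually transacted is the short side, demand: 2.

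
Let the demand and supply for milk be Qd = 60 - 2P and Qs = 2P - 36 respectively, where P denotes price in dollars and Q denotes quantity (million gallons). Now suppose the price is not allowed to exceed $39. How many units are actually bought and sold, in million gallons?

Setting quantity demanded equal to quantity supplied, 60 - 2P = 2P - 36, gives P* = 24 and Q* = 12.
The ceiling of 39 is above the equilibrium price 24, so it is not binding; the market clears at P* = 24, Q* = 12.

12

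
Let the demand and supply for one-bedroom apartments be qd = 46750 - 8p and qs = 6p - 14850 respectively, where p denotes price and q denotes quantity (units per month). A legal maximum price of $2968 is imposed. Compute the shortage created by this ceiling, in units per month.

Equilibrium: 46750 - 8p = 6p - 14850, so 61600 = 14p and p* = 4400, q* = 11550.
Because the ceiling (2968) lies below the market-clearing price, it is binding.
At p = 2968: qd = 46750 - 8·2968 = 23006 and qs = 6·2968 - 14850 = 2958.
Shortage = qd - qs = 23006 - 2958 = 20048.

20048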